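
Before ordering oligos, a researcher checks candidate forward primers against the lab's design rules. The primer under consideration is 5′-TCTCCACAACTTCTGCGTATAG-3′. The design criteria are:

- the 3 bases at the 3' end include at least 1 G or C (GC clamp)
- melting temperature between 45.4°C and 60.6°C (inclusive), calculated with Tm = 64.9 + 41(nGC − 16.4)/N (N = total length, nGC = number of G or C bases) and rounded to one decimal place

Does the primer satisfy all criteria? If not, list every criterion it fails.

Meets all criteria.

Base counts: A=5, T=7, G=3, C=7 (length 22).
GC clamp: 3' end TAG has 1 G/C ✓
Tm: Tm = 64.9 + 41·(10 − 16.4)/22 = 53.0°C ✓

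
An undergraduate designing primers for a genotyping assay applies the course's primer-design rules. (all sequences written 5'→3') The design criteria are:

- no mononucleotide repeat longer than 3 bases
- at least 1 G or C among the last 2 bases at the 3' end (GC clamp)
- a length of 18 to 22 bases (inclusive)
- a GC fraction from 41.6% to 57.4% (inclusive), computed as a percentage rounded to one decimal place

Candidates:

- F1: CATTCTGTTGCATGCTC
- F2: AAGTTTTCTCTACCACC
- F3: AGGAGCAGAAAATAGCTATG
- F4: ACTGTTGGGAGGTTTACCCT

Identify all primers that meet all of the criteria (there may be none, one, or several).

F4 only.

F1 (17 nt, A=2 T=7 G=3 C=5): longest run = 2 ✓; 3' end TC has 1 G/C ✓; length 17, outside 18–22 ✗; GC 8/17 = 47.1% ✓ — fails.
F2 (17 nt, A=4 T=6 G=1 C=6): longest run = 4, exceeds 3 ✗; 3' end CC has 2 G/C ✓; length 17, outside 18–22 ✗; GC 7/17 = 41.2%, outside 41.6–57.4% ✗ — fails.
F3 (20 nt, A=9 T=3 G=6 C=2): longest run = 4, exceeds 3 ✗; 3' end TG has 1 G/C ✓; length 20 ✓; GC 8/20 = 40.0%, outside 41.6–57.4% ✗ — fails.
F4 (20 nt, A=3 T=7 G=6 C=4): longest run = 3 ✓; 3' end CT has 1 G/C ✓; length 20 ✓; GC 10/20 = 50.0% ✓ — passes.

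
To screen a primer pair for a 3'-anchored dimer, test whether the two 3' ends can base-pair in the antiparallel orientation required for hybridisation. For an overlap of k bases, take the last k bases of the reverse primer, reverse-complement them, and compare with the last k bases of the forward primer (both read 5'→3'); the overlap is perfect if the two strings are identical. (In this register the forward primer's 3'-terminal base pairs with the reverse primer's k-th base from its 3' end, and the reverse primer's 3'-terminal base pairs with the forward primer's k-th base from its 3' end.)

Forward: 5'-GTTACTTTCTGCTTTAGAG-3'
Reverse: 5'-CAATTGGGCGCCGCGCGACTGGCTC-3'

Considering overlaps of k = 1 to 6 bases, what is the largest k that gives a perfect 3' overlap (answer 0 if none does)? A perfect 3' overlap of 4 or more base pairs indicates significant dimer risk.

Longest perfect overlap: 3 complementary base pairs; below the dimer-risk threshold (threshold 4).

Last 6 bases (5'→3') — forward …TTAGAG, reverse …TGGCTC.
Reverse complement of the reverse primer's last 6 bases: GAGCCA; its first k bases are the reverse complement of the reverse primer's last k bases, so a perfect k-base overlap needs the forward primer's last k bases to equal them.
Comparing (forward last k vs required): k=1: G vs G ✓; k=2: AG vs GA ✗; k=3: GAG vs GAG ✓; k=4: AGAG vs GAGC ✗; k=5: TAGAG vs GAGCC ✗; k=6: TTAGAG vs GAGCCA ✗.
Perfect overlaps at k = 1, 3; the largest is 3.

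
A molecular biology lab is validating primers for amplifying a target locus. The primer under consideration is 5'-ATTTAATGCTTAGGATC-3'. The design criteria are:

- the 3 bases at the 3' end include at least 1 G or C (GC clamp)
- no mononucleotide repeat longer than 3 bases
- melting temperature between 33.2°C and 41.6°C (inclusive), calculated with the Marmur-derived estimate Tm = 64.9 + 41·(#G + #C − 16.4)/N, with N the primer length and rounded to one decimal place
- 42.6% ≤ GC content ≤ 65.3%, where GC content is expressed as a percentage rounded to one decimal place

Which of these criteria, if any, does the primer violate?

Fails: GC content.

Base counts: A=5, T=7, G=3, C=2 (length 17).
GC clamp: 3' end ATC has 1 G/C ✓
homopolymer run: longest run = 3 ✓
Tm: Tm = 64.9 + 41·(5 − 16.4)/17 = 37.4°C ✓
GC content: GC 5/17 = 29.4%, outside 42.6–65.3% ✗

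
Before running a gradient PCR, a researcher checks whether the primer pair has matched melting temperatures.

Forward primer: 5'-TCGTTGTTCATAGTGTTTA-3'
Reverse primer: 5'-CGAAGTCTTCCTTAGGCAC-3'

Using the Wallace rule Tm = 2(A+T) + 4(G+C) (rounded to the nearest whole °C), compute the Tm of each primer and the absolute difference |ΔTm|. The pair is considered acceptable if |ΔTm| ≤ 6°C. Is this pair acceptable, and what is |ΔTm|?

Forward: A=3 T=10 G=4 C=2 → Tm = 2·13 + 4·6 = 50°C.
Reverse: A=4 T=5 G=4 C=6 → Tm = 2·9 + 4·10 = 58°C.
|ΔTm| = |50 − 58| = 8°C, > 6°C.

|ΔTm| = 8°C; the pair is not acceptable.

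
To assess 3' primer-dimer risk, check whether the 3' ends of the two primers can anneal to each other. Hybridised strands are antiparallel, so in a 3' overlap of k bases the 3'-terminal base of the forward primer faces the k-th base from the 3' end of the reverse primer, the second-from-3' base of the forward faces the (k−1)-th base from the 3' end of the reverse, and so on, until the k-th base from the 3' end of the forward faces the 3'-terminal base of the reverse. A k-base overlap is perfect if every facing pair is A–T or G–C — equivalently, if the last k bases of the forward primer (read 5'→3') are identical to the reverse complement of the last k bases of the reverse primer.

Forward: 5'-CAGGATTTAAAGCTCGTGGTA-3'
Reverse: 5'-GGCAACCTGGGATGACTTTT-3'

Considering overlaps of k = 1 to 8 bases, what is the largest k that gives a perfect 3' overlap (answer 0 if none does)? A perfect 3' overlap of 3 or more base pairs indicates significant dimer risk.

Last 8 bases (5'→3') — forward …TCGTGGTA, reverse …TGACTTTT.
Reverse complement of the reverse primer's last 8 bases: AAAAGTCA; its first k bases are the reverse complement of the reverse primer's last k bases, so a perfect k-base overlap needs the forward primer's last k bases to equal them.
Comparing (forward last k vs required): k=1: A vs A ✓; k=2: TA vs AA ✗; k=3: GTA vs AAA ✗; k=4: GGTA vs AAAA ✗; k=5: TGGTA vs AAAAG ✗; k=6: GTGGTA vs AAAAGT ✗; k=7: CGTGGTA vs AAAAGTC ✗; k=8: TCGTGGTA vs AAAAGTCA ✗.
Only k = 1 is perfect, so the longest perfect 3' overlap is 1.

Longest perfect overlap: 1 complementary base pair; below the dimer-risk threshold (threshold 3).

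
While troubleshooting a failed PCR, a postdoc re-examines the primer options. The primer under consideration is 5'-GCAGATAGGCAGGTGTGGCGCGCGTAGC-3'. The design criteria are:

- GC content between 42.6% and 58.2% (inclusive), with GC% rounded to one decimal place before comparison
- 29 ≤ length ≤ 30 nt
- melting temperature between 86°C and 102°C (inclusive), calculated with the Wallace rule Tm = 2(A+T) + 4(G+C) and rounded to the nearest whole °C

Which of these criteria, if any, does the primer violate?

Base counts: A=5, T=4, G=13, C=6 (length 28).
GC content: GC 19/28 = 67.9%, outside 42.6–58.2% ✗
length: length 28, outside 29–30 ✗
Tm: Tm = 2·9 + 4·19 = 94°C ✓

Fails: GC content, length.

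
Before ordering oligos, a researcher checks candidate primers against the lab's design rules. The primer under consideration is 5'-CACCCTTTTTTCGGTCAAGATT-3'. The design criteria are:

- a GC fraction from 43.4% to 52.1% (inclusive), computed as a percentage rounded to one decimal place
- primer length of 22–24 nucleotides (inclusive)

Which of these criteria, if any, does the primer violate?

Base counts: A=4, T=9, G=3, C=6 (length 22).
GC content: GC 9/22 = 40.9%, outside 43.4–52.1% ✗
length: length 22 ✓

Fails: GC content.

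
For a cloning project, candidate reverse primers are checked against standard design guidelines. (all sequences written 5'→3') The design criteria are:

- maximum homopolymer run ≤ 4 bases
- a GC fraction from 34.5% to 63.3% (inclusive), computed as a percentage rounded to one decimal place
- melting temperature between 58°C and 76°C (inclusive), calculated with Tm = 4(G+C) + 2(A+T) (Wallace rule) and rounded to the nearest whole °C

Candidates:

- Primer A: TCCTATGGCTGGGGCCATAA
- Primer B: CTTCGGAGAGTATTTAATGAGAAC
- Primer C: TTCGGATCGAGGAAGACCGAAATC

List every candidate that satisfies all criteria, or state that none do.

Primer A, Primer B and Primer C.

Primer A (20 nt, A=4 T=5 G=6 C=5): longest run = 4 ✓; GC 11/20 = 55.0% ✓; Tm = 2·9 + 4·11 = 62°C ✓ — passes.
Primer B (24 nt, A=8 T=7 G=6 C=3): longest run = 3 ✓; GC 9/24 = 37.5% ✓; Tm = 2·15 + 4·9 = 66°C ✓ — passes.
Primer C (24 nt, A=8 T=4 G=7 C=5): longest run = 3 ✓; GC 12/24 = 50.0% ✓; Tm = 2·12 + 4·12 = 72°C ✓ — passes.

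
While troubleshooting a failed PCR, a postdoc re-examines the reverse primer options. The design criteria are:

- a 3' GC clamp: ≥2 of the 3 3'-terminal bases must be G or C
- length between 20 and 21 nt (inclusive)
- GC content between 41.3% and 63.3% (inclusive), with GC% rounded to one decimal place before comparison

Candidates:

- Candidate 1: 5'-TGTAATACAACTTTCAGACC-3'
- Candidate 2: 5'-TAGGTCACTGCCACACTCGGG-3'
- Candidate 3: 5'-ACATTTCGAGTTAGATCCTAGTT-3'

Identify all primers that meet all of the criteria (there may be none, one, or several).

Candidate 1 (20 nt, A=7 T=6 G=2 C=5): 3' end ACC has 2 G/C ✓; length 20 ✓; GC 7/20 = 35.0%, outside 41.3–63.3% ✗ — fails.
Candidate 2 (21 nt, A=4 T=4 G=6 C=7): 3' end GGG has 3 G/C ✓; length 21 ✓; GC 13/21 = 61.9% ✓ — passes.
Candidate 3 (23 nt, A=6 T=9 G=4 C=4): 3' end GTT has 1 G/C, need ≥2 ✗; length 23, outside 20–21 ✗; GC 8/23 = 34.8%, outside 41.3–63.3% ✗ — fails.

Candidate 2 only.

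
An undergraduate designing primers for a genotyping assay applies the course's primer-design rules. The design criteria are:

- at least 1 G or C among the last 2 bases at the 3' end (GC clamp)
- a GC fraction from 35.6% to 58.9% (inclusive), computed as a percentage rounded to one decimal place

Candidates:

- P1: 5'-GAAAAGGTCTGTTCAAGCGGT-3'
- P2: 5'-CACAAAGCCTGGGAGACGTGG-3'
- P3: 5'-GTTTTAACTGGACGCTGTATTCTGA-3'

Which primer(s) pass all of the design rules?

P1 (21 nt, A=6 T=5 G=7 C=3): 3' end GT has 1 G/C ✓; GC 10/21 = 47.6% ✓ — passes.
P2 (21 nt, A=6 T=2 G=8 C=5): 3' end GG has 2 G/C ✓; GC 13/21 = 61.9%, outside 35.6–58.9% ✗ — fails.
P3 (25 nt, A=5 T=10 G=6 C=4): 3' end GA has 1 G/C ✓; GC 10/25 = 40.0% ✓ — passes.

P1 and P3.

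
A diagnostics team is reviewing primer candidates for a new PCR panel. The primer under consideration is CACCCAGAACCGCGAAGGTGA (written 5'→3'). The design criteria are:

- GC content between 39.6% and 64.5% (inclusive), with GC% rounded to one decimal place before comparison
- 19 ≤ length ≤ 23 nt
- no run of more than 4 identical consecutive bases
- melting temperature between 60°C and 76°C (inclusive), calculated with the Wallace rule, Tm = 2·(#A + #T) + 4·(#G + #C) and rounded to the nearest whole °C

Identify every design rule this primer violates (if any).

Meets all criteria.

Base counts: A=7, T=1, G=6, C=7 (length 21).
GC content: GC 13/21 = 61.9% ✓
length: length 21 ✓
homopolymer run: longest run = 3 ✓
Tm: Tm = 2·8 + 4·13 = 68°C ✓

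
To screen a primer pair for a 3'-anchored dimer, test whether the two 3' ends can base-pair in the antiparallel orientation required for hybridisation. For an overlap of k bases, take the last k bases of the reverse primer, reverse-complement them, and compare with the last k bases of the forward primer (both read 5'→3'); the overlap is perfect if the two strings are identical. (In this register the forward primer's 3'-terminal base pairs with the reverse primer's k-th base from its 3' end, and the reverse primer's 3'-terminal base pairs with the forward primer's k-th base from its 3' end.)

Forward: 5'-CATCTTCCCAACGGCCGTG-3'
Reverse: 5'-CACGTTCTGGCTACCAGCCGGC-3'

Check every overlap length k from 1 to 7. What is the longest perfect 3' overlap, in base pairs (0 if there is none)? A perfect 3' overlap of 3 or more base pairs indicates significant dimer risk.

Longest perfect overlap: 1 complementary base pair; below the dimer-risk threshold (threshold 3).

Last 7 bases (5'→3') — forward …GGCCGTG, reverse …AGCCGGC.
Reverse complement of the reverse primer's last 7 bases: GCCGGCT; its first k bases are the reverse complement of the reverse primer's last k bases, so a perfect k-base overlap needs the forward primer's last k bases to equal them.
Comparing (forward last k vs required): k=1: G vs G ✓; k=2: TG vs GC ✗; k=3: GTG vs GCC ✗; k=4: CGTG vs GCCG ✗; k=5: CCGTG vs GCCGG ✗; k=6: GCCGTG vs GCCGGC ✗; k=7: GGCCGTG vs GCCGGCT ✗.
Only k = 1 is perfect, so the longest perfect 3' overlap is 1.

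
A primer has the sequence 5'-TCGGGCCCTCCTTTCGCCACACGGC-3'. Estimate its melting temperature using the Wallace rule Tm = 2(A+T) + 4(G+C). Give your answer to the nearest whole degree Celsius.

86°C

Base counts: A=2, T=5, G=6, C=12 (length 25).
Tm = 2·(2+5) + 4·(6+12) = 2·7 + 4·18 = 14 + 72 = 86°C.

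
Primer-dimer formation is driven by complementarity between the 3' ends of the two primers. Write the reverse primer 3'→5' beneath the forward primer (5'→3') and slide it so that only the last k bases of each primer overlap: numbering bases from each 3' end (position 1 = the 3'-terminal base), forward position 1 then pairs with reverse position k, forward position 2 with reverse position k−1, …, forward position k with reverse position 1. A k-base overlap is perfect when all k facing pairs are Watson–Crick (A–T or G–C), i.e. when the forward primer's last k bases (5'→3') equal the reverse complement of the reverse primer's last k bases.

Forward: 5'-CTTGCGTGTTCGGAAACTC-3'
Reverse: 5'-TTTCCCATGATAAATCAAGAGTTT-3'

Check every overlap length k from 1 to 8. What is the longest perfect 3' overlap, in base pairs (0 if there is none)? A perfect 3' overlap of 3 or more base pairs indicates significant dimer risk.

Last 8 bases (5'→3') — forward …GGAAACTC, reverse …AAGAGTTT.
Reverse complement of the reverse primer's last 8 bases: AAACTCTT; its first k bases are the reverse complement of the reverse primer's last k bases, so a perfect k-base overlap needs the forward primer's last k bases to equal them.
Comparing (forward last k vs required): k=1: C vs A ✗; k=2: TC vs AA ✗; k=3: CTC vs AAA ✗; k=4: ACTC vs AAAC ✗; k=5: AACTC vs AAACT ✗; k=6: AAACTC vs AAACTC ✓; k=7: GAAACTC vs AAACTCT ✗; k=8: GGAAACTC vs AAACTCTT ✗.
Only k = 6 is perfect, so the longest perfect 3' overlap is 6.

Longest perfect overlap: 6 complementary base pairs; significant dimer risk (threshold 3).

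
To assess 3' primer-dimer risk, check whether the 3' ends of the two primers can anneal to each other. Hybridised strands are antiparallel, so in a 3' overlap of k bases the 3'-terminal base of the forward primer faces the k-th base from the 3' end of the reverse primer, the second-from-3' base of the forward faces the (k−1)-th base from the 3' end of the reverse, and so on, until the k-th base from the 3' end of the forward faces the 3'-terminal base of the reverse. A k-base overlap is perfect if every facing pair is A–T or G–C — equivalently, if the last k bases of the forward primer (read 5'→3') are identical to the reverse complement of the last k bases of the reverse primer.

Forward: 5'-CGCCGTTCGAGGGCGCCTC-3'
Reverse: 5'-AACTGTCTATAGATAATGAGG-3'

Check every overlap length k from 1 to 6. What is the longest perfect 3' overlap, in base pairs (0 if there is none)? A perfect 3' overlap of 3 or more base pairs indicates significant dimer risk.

Last 6 bases (5'→3') — forward …CGCCTC, reverse …ATGAGG.
Reverse complement of the reverse primer's last 6 bases: CCTCAT; its first k bases are the reverse complement of the reverse primer's last k bases, so a perfect k-base overlap needs the forward primer's last k bases to equal them.
Comparing (forward last k vs required): k=1: C vs C ✓; k=2: TC vs CC ✗; k=3: CTC vs CCT ✗; k=4: CCTC vs CCTC ✓; k=5: GCCTC vs CCTCA ✗; k=6: CGCCTC vs CCTCAT ✗.
Perfect overlaps at k = 1, 4; the largest is 4.

Longest perfect overlap: 4 complementary base pairs; significant dimer risk (threshold 3).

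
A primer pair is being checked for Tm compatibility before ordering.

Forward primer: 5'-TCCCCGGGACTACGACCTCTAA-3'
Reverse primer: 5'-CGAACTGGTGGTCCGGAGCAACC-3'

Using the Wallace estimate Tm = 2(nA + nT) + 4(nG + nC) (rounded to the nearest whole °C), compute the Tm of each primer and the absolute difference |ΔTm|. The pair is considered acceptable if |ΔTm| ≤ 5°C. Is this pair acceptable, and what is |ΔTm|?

Forward: A=5 T=4 G=4 C=9 → Tm = 2·9 + 4·13 = 70°C.
Reverse: A=5 T=3 G=8 C=7 → Tm = 2·8 + 4·15 = 76°C.
|ΔTm| = |70 − 76| = 6°C, > 5°C.

|ΔTm| = 6°C; the pair is not acceptable.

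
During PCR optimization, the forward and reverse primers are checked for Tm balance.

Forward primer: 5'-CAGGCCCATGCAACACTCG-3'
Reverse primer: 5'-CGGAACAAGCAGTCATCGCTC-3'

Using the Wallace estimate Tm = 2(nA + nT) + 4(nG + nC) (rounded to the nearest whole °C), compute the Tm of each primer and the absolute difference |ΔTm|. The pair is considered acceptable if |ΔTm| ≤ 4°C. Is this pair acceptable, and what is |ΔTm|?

|ΔTm| = 4°C; the pair is acceptable.

Forward: A=5 T=2 G=4 C=8 → Tm = 2·7 + 4·12 = 62°C.
Reverse: A=6 T=3 G=5 C=7 → Tm = 2·9 + 4·12 = 66°C.
|ΔTm| = |62 − 66| = 4°C, ≤ 4°C.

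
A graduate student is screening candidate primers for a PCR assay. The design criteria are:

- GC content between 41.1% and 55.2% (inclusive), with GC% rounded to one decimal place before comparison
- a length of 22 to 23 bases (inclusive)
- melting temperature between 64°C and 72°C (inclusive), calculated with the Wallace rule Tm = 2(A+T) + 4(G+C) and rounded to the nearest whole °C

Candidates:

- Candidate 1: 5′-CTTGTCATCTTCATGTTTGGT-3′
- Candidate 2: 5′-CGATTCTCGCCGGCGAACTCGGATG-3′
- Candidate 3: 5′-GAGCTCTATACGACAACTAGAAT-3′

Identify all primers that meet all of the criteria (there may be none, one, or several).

Candidate 1 (21 nt, A=2 T=11 G=4 C=4): GC 8/21 = 38.1%, outside 41.1–55.2% ✗; length 21, outside 22–23 ✗; Tm = 2·13 + 4·8 = 58°C, outside 64–72°C ✗ — fails.
Candidate 2 (25 nt, A=4 T=5 G=8 C=8): GC 16/25 = 64.0%, outside 41.1–55.2% ✗; length 25, outside 22–23 ✗; Tm = 2·9 + 4·16 = 82°C, outside 64–72°C ✗ — fails.
Candidate 3 (23 nt, A=9 T=5 G=4 C=5): GC 9/23 = 39.1%, outside 41.1–55.2% ✗; length 23 ✓; Tm = 2·14 + 4·9 = 64°C ✓ — fails.

None of the candidates satisfy all criteria.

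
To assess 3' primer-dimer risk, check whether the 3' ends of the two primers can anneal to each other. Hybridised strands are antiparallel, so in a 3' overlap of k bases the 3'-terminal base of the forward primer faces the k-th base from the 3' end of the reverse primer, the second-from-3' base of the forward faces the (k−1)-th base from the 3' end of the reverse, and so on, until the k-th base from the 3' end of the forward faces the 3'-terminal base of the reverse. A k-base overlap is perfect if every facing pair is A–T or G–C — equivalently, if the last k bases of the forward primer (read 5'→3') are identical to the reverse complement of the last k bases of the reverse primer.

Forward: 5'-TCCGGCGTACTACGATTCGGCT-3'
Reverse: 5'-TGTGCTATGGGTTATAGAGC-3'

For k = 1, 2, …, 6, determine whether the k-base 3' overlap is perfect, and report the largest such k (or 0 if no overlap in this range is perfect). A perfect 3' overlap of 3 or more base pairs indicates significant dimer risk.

Last 6 bases (5'→3') — forward …TCGGCT, reverse …TAGAGC.
Reverse complement of the reverse primer's last 6 bases: GCTCTA; its first k bases are the reverse complement of the reverse primer's last k bases, so a perfect k-base overlap needs the forward primer's last k bases to equal them.
Comparing (forward last k vs required): k=1: T vs G ✗; k=2: CT vs GC ✗; k=3: GCT vs GCT ✓; k=4: GGCT vs GCTC ✗; k=5: CGGCT vs GCTCT ✗; k=6: TCGGCT vs GCTCTA ✗.
Only k = 3 is perfect, so the longest perfect 3' overlap is 3.

Longest perfect overlap: 3 complementary base pairs; significant dimer risk (threshold 3).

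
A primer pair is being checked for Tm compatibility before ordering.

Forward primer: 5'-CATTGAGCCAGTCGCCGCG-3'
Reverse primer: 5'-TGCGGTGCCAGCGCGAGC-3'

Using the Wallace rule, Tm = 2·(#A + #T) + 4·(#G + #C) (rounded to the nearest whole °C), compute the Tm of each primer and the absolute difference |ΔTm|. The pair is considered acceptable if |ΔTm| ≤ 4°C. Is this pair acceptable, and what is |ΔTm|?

|ΔTm| = 0°C; the pair is acceptable.

Forward: A=3 T=3 G=6 C=7 → Tm = 2·6 + 4·13 = 64°C.
Reverse: A=2 T=2 G=8 C=6 → Tm = 2·4 + 4·14 = 64°C.
|ΔTm| = |64 − 64| = 0°C, ≤ 4°C.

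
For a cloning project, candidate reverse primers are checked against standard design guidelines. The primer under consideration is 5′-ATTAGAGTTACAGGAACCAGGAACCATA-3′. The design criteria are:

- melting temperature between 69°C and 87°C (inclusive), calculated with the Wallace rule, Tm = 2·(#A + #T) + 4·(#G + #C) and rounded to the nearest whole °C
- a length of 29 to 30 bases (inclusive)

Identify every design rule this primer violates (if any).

Base counts: A=12, T=5, G=6, C=5 (length 28).
Tm: Tm = 2·17 + 4·11 = 78°C ✓
length: length 28, outside 29–30 ✗

Fails: length.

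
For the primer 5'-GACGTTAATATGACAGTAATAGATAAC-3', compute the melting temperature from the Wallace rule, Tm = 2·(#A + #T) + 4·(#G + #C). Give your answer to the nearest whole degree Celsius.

70°C

Base counts: A=12, T=7, G=5, C=3 (length 27).
Tm = 2·(12+7) + 4·(5+3) = 2·19 + 4·8 = 38 + 32 = 70°C.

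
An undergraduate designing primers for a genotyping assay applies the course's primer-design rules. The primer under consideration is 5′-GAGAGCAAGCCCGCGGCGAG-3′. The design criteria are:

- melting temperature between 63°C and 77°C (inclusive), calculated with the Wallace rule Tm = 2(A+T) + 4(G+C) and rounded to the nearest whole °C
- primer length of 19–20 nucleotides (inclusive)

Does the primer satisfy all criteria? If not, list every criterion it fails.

Meets all criteria.

Base counts: A=5, T=0, G=9, C=6 (length 20).
Tm: Tm = 2·5 + 4·15 = 70°C ✓
length: length 20 ✓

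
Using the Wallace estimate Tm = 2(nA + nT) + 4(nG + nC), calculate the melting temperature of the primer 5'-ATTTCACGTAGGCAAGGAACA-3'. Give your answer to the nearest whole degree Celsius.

60°C

Base counts: A=8, T=4, G=5, C=4 (length 21).
Tm = 2·(8+4) + 4·(5+4) = 2·12 + 4·9 = 24 + 36 = 60°C.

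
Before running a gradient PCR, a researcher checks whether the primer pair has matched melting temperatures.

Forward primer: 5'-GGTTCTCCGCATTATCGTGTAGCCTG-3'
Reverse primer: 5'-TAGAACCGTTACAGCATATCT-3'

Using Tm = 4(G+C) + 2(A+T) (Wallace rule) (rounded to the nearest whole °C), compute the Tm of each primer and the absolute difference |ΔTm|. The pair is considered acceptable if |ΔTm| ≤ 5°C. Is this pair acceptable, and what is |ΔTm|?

|ΔTm| = 22°C; the pair is not acceptable.

Forward: A=3 T=9 G=7 C=7 → Tm = 2·12 + 4·14 = 80°C.
Reverse: A=7 T=6 G=3 C=5 → Tm = 2·13 + 4·8 = 58°C.
|ΔTm| = |80 − 58| = 22°C, > 5°C.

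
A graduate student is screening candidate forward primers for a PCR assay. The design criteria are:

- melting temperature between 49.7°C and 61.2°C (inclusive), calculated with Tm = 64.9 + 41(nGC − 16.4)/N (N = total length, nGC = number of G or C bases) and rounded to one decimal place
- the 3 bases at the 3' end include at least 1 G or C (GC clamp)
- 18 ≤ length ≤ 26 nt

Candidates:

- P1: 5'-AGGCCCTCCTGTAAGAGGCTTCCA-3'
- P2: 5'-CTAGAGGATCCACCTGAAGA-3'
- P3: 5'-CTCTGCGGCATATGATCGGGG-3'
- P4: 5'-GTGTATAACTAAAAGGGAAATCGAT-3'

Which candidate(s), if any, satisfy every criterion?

P1, P2, P3 and P4.

P1 (24 nt, A=5 T=5 G=6 C=8): Tm = 64.9 + 41·(14 − 16.4)/24 = 60.8°C ✓; 3' end CCA has 2 G/C ✓; length 24 ✓ — passes.
P2 (20 nt, A=7 T=3 G=5 C=5): Tm = 64.9 + 41·(10 − 16.4)/20 = 51.8°C ✓; 3' end AGA has 1 G/C ✓; length 20 ✓ — passes.
P3 (21 nt, A=3 T=5 G=8 C=5): Tm = 64.9 + 41·(13 − 16.4)/21 = 58.3°C ✓; 3' end GGG has 3 G/C ✓; length 21 ✓ — passes.
P4 (25 nt, A=11 T=6 G=6 C=2): Tm = 64.9 + 41·(8 − 16.4)/25 = 51.1°C ✓; 3' end GAT has 1 G/C ✓; length 25 ✓ — passes.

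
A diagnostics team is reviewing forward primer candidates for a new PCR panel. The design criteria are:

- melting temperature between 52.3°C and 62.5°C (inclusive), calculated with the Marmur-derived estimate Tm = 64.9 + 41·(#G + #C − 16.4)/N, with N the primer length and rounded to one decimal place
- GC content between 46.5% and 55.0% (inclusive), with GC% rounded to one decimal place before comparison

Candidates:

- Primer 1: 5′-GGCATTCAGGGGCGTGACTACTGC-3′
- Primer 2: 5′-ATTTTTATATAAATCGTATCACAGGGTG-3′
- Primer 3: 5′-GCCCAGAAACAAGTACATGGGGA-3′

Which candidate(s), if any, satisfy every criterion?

Primer 3 only.

Primer 1 (24 nt, A=4 T=5 G=9 C=6): Tm = 64.9 + 41·(15 − 16.4)/24 = 62.5°C ✓; GC 15/24 = 62.5%, outside 46.5–55.0% ✗ — fails.
Primer 2 (28 nt, A=9 T=11 G=5 C=3): Tm = 64.9 + 41·(8 − 16.4)/28 = 52.6°C ✓; GC 8/28 = 28.6%, outside 46.5–55.0% ✗ — fails.
Primer 3 (23 nt, A=9 T=2 G=7 C=5): Tm = 64.9 + 41·(12 − 16.4)/23 = 57.1°C ✓; GC 12/23 = 52.2% ✓ — passes.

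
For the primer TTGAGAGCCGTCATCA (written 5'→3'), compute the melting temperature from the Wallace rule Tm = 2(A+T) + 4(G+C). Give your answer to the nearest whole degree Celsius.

Base counts: A=4, T=4, G=4, C=4 (length 16).
Tm = 2·(4+4) + 4·(4+4) = 2·8 + 4·8 = 16 + 32 = 48°C.

48°C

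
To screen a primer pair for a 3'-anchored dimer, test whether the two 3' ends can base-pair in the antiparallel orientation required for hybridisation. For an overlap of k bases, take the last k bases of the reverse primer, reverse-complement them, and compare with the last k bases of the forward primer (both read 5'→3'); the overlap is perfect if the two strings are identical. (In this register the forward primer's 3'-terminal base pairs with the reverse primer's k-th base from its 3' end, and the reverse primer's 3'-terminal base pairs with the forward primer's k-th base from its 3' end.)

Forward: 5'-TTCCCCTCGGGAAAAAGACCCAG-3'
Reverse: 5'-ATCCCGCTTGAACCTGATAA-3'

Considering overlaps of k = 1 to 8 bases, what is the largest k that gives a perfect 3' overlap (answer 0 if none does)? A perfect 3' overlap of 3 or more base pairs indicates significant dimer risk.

Longest perfect overlap: 0 complementary base pairs; below the dimer-risk threshold (threshold 3).

Last 8 bases (5'→3') — forward …AGACCCAG, reverse …CCTGATAA.
Reverse complement of the reverse primer's last 8 bases: TTATCAGG; its first k bases are the reverse complement of the reverse primer's last k bases, so a perfect k-base overlap needs the forward primer's last k bases to equal them.
Comparing (forward last k vs required): k=1: G vs T ✗; k=2: AG vs TT ✗; k=3: CAG vs TTA ✗; k=4: CCAG vs TTAT ✗; k=5: CCCAG vs TTATC ✗; k=6: ACCCAG vs TTATCA ✗; k=7: GACCCAG vs TTATCAG ✗; k=8: AGACCCAG vs TTATCAGG ✗.
No overlap length from 1 to 8 is perfect, so the longest perfect 3' overlap is 0.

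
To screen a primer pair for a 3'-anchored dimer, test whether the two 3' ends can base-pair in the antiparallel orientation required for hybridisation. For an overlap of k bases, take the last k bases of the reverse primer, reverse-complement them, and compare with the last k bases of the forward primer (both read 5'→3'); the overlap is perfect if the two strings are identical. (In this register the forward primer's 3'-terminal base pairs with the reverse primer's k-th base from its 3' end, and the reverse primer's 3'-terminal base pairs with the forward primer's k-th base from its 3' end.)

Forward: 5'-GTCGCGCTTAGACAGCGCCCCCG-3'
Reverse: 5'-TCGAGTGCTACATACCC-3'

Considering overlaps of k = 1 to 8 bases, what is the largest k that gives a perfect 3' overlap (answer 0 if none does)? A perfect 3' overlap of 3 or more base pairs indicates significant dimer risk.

Longest perfect overlap: 1 complementary base pair; below the dimer-risk threshold (threshold 3).

Last 8 bases (5'→3') — forward …CGCCCCCG, reverse …ACATACCC.
Reverse complement of the reverse primer's last 8 bases: GGGTATGT; its first k bases are the reverse complement of the reverse primer's last k bases, so a perfect k-base overlap needs the forward primer's last k bases to equal them.
Comparing (forward last k vs required): k=1: G vs G ✓; k=2: CG vs GG ✗; k=3: CCG vs GGG ✗; k=4: CCCG vs GGGT ✗; k=5: CCCCG vs GGGTA ✗; k=6: CCCCCG vs GGGTAT ✗; k=7: GCCCCCG vs GGGTATG ✗; k=8: CGCCCCCG vs GGGTATGT ✗.
Only k = 1 is perfect, so the longest perfect 3' overlap is 1.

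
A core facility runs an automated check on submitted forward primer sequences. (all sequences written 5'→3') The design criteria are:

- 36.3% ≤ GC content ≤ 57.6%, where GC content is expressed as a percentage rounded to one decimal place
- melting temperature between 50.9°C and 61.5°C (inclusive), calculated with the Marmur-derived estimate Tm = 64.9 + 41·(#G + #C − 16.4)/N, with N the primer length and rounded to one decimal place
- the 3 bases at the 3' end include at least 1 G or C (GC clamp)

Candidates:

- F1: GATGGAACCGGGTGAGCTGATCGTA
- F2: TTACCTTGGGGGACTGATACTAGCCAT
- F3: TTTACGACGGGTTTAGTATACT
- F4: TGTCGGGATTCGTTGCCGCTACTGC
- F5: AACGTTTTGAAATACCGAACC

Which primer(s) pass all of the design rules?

F1 (25 nt, A=6 T=5 G=10 C=4): GC 14/25 = 56.0% ✓; Tm = 64.9 + 41·(14 − 16.4)/25 = 61.0°C ✓; 3' end GTA has 1 G/C ✓ — passes.
F2 (27 nt, A=6 T=8 G=7 C=6): GC 13/27 = 48.1% ✓; Tm = 64.9 + 41·(13 − 16.4)/27 = 59.7°C ✓; 3' end CAT has 1 G/C ✓ — passes.
F3 (22 nt, A=5 T=9 G=5 C=3): GC 8/22 = 36.4% ✓; Tm = 64.9 + 41·(8 − 16.4)/22 = 49.2°C, outside 50.9–61.5°C ✗; 3' end ACT has 1 G/C ✓ — fails.
F4 (25 nt, A=2 T=8 G=8 C=7): GC 15/25 = 60.0%, outside 36.3–57.6% ✗; Tm = 64.9 + 41·(15 − 16.4)/25 = 62.6°C, outside 50.9–61.5°C ✗; 3' end TGC has 2 G/C ✓ — fails.
F5 (21 nt, A=8 T=5 G=3 C=5): GC 8/21 = 38.1% ✓; Tm = 64.9 + 41·(8 − 16.4)/21 = 48.5°C, outside 50.9–61.5°C ✗; 3' end ACC has 2 G/C ✓ — fails.

F1 and F2.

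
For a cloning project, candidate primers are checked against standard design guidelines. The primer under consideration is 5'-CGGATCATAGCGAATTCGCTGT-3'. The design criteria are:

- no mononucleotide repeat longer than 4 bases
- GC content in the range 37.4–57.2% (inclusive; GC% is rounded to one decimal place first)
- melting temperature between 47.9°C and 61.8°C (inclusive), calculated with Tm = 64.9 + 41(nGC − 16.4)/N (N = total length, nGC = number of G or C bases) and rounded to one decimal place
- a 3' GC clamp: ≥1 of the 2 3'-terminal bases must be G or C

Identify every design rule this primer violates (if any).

Meets all criteria.

Base counts: A=5, T=6, G=6, C=5 (length 22).
homopolymer run: longest run = 2 ✓
GC content: GC 11/22 = 50.0% ✓
Tm: Tm = 64.9 + 41·(11 − 16.4)/22 = 54.8°C ✓
GC clamp: 3' end GT has 1 G/C ✓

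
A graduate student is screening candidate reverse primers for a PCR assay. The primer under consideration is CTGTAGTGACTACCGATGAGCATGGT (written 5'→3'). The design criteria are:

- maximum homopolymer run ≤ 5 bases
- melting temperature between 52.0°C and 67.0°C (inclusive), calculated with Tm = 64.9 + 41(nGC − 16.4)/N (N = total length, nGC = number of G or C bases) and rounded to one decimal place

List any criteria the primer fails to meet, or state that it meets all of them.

Meets all criteria.

Base counts: A=6, T=7, G=8, C=5 (length 26).
homopolymer run: longest run = 2 ✓
Tm: Tm = 64.9 + 41·(13 − 16.4)/26 = 59.5°C ✓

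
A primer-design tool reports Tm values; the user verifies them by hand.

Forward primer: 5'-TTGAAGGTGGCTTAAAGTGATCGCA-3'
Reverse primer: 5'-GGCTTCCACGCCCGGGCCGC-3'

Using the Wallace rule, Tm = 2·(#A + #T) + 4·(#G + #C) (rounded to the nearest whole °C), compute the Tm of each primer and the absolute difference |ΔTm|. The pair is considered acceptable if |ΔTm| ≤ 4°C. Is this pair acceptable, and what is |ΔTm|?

|ΔTm| = 2°C; the pair is acceptable.

Forward: A=7 T=7 G=8 C=3 → Tm = 2·14 + 4·11 = 72°C.
Reverse: A=1 T=2 G=7 C=10 → Tm = 2·3 + 4·17 = 74°C.
|ΔTm| = |72 − 74| = 2°C, ≤ 4°C.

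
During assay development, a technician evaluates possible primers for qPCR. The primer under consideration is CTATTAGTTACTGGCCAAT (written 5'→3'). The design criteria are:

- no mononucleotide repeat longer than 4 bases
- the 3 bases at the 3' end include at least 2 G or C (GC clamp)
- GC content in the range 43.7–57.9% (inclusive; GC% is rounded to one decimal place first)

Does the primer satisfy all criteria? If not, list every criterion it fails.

Fails: GC clamp, GC content.

Base counts: A=5, T=7, G=3, C=4 (length 19).
homopolymer run: longest run = 2 ✓
GC clamp: 3' end AAT has 0 G/C, need ≥2 ✗
GC content: GC 7/19 = 36.8%, outside 43.7–57.9% ✗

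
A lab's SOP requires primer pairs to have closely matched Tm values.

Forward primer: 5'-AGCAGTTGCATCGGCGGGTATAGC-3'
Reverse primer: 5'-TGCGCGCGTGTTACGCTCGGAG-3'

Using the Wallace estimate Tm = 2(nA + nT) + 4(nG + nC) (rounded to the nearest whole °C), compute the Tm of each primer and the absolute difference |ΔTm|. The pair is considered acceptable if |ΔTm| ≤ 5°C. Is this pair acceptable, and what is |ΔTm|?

|ΔTm| = 2°C; the pair is acceptable.

Forward: A=5 T=5 G=9 C=5 → Tm = 2·10 + 4·14 = 76°C.
Reverse: A=2 T=5 G=9 C=6 → Tm = 2·7 + 4·15 = 74°C.
|ΔTm| = |76 − 74| = 2°C, ≤ 5°C.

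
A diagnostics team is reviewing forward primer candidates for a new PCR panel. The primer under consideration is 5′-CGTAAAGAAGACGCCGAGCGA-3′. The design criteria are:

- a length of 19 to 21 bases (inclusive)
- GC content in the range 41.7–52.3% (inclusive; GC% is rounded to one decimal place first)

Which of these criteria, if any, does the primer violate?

Base counts: A=8, T=1, G=7, C=5 (length 21).
length: length 21 ✓
GC content: GC 12/21 = 57.1%, outside 41.7–52.3% ✗

Fails: GC content.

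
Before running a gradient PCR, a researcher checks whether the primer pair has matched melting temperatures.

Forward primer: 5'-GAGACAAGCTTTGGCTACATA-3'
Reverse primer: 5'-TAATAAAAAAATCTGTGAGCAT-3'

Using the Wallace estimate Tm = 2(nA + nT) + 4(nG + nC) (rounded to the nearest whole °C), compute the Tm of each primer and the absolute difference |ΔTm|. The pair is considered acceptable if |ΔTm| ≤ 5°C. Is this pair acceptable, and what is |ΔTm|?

|ΔTm| = 6°C; the pair is not acceptable.

Forward: A=7 T=5 G=5 C=4 → Tm = 2·12 + 4·9 = 60°C.
Reverse: A=11 T=6 G=3 C=2 → Tm = 2·17 + 4·5 = 54°C.
|ΔTm| = |60 − 54| = 6°C, > 5°C.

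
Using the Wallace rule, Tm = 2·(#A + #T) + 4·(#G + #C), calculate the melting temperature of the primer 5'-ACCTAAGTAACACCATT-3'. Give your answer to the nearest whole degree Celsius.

Base counts: A=7, T=4, G=1, C=5 (length 17).
Tm = 2·(7+4) + 4·(1+5) = 2·11 + 4·6 = 22 + 24 = 46°C.

46°C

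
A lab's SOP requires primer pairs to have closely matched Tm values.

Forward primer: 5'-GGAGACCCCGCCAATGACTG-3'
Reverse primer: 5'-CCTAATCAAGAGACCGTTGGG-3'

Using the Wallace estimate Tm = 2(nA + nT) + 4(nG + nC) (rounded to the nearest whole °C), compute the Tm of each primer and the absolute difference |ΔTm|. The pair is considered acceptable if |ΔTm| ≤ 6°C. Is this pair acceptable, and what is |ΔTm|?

Forward: A=5 T=2 G=6 C=7 → Tm = 2·7 + 4·13 = 66°C.
Reverse: A=6 T=4 G=6 C=5 → Tm = 2·10 + 4·11 = 64°C.
|ΔTm| = |66 − 64| = 2°C, ≤ 6°C.

|ΔTm| = 2°C; the pair is acceptable.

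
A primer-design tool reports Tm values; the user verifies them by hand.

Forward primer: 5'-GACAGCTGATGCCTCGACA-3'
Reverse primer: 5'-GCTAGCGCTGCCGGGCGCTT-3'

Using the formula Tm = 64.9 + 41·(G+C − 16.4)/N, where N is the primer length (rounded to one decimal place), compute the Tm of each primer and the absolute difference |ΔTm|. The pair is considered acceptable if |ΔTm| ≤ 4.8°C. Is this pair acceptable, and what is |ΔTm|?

|ΔTm| = 8.8°C; the pair is not acceptable.

Forward: G+C = 11, N = 19 → Tm = 64.9 + 41·(11 − 16.4)/19 = 53.2°C.
Reverse: G+C = 15, N = 20 → Tm = 64.9 + 41·(15 − 16.4)/20 = 62.0°C.
|ΔTm| = |53.2 − 62.0| = 8.8°C, > 4.8°C.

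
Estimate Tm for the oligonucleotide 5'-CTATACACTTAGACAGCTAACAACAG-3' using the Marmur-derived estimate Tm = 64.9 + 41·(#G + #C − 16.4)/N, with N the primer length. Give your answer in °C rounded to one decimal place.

54.8°C

Base counts: A=11, T=5, G=3, C=7; G+C = 10, N = 26.
Tm = 64.9 + 41·(10 − 16.4)/26 = 64.9 + -262.40/26 = 54.8°C.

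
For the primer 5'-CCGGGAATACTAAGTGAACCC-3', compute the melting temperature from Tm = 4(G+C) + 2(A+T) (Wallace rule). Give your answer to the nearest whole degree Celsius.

Base counts: A=7, T=3, G=5, C=6 (length 21).
Tm = 2·(7+3) + 4·(5+6) = 2·10 + 4·11 = 20 + 44 = 64°C.

64°C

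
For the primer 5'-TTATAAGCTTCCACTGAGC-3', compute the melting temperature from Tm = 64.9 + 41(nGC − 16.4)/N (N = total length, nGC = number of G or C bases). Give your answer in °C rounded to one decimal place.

46.8°C

Base counts: A=5, T=6, G=3, C=5; G+C = 8, N = 19.
Tm = 64.9 + 41·(8 − 16.4)/19 = 64.9 + -344.40/19 = 46.8°C.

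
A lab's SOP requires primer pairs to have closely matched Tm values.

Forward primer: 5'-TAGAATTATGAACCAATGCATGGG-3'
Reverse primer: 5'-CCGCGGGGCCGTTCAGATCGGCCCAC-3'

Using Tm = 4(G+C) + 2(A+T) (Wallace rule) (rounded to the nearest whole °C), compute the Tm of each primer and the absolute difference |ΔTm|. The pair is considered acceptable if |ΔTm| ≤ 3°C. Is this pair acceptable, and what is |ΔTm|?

|ΔTm| = 26°C; the pair is not acceptable.

Forward: A=9 T=6 G=6 C=3 → Tm = 2·15 + 4·9 = 66°C.
Reverse: A=3 T=3 G=9 C=11 → Tm = 2·6 + 4·20 = 92°C.
|ΔTm| = |66 − 92| = 26°C, > 3°C.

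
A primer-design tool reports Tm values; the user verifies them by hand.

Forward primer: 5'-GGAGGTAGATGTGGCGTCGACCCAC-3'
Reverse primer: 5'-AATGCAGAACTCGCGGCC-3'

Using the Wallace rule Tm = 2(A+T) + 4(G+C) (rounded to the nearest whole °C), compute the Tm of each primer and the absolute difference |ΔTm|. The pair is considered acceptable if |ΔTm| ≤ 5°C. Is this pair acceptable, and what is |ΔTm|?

Forward: A=5 T=4 G=10 C=6 → Tm = 2·9 + 4·16 = 82°C.
Reverse: A=5 T=2 G=5 C=6 → Tm = 2·7 + 4·11 = 58°C.
|ΔTm| = |82 − 58| = 24°C, > 5°C.

|ΔTm| = 24°C; the pair is not acceptable.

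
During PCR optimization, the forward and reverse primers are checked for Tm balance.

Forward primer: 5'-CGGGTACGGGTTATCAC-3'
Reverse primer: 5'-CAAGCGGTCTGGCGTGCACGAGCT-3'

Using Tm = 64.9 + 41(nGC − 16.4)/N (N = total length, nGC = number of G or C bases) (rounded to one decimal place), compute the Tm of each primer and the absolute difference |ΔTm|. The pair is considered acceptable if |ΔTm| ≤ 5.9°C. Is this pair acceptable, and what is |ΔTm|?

Forward: G+C = 10, N = 17 → Tm = 64.9 + 41·(10 − 16.4)/17 = 49.5°C.
Reverse: G+C = 16, N = 24 → Tm = 64.9 + 41·(16 − 16.4)/24 = 64.2°C.
|ΔTm| = |49.5 − 64.2| = 14.7°C, > 5.9°C.

|ΔTm| = 14.7°C; the pair is not acceptable.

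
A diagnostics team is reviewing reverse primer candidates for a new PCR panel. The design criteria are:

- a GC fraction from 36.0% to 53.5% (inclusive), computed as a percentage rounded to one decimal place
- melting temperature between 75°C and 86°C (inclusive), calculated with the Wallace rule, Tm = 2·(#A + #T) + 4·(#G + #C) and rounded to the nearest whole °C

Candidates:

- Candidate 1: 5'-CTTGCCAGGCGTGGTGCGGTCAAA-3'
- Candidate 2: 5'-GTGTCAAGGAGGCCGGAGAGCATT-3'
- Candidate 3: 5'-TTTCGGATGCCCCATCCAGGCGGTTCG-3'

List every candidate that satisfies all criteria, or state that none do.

Candidate 1 (24 nt, A=4 T=5 G=9 C=6): GC 15/24 = 62.5%, outside 36.0–53.5% ✗; Tm = 2·9 + 4·15 = 78°C ✓ — fails.
Candidate 2 (24 nt, A=6 T=4 G=10 C=4): GC 14/24 = 58.3%, outside 36.0–53.5% ✗; Tm = 2·10 + 4·14 = 76°C ✓ — fails.
Candidate 3 (27 nt, A=3 T=7 G=8 C=9): GC 17/27 = 63.0%, outside 36.0–53.5% ✗; Tm = 2·10 + 4·17 = 88°C, outside 75–86°C ✗ — fails.

None of the candidates satisfy all criteria.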